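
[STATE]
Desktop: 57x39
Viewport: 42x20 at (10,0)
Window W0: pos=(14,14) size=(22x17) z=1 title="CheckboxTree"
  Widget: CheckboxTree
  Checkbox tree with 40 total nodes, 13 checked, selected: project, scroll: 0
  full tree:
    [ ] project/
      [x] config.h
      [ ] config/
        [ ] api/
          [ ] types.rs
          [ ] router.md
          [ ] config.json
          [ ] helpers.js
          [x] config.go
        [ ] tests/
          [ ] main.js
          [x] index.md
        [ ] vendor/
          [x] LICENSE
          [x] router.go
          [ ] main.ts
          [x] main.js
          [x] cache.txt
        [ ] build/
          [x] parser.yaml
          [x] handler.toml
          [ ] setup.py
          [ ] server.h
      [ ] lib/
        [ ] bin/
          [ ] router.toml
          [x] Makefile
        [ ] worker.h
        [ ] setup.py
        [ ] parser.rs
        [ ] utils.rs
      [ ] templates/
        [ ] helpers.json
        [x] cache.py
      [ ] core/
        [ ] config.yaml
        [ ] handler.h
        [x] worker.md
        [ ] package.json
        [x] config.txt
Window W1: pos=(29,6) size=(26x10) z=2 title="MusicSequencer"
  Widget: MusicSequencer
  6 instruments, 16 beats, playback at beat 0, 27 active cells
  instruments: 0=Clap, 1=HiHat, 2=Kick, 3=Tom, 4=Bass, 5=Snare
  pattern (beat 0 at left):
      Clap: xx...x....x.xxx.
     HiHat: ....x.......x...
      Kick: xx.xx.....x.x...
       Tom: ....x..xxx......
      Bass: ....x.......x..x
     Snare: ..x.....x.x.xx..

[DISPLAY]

                                          
                                          
                                          
                                          
                                          
                                          
                   ┏━━━━━━━━━━━━━━━━━━━━━━
                   ┃ MusicSequencer       
                   ┠──────────────────────
                   ┃      ▼123456789012345
                   ┃  Clap██···█····█·███·
                   ┃ HiHat····█·······█···
                   ┃  Kick██·██·····█·█···
                   ┃   Tom····█··███······
    ┏━━━━━━━━━━━━━━┃  Bass····█·······█··█
    ┃ CheckboxTree ┗━━━━━━━━━━━━━━━━━━━━━━
    ┠────────────────────┨                
    ┃>[-] project/       ┃                
    ┃   [x] config.h     ┃                
    ┃   [-] config/      ┃                


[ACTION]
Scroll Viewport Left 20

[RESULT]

                                          
                                          
                                          
                                          
                                          
                                          
                             ┏━━━━━━━━━━━━
                             ┃ MusicSequen
                             ┠────────────
                             ┃      ▼12345
                             ┃  Clap██···█
                             ┃ HiHat····█·
                             ┃  Kick██·██·
                             ┃   Tom····█·
              ┏━━━━━━━━━━━━━━┃  Bass····█·
              ┃ CheckboxTree ┗━━━━━━━━━━━━
              ┠────────────────────┨      
              ┃>[-] project/       ┃      
              ┃   [x] config.h     ┃      
              ┃   [-] config/      ┃      


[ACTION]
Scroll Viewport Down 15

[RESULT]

              ┃ CheckboxTree ┗━━━━━━━━━━━━
              ┠────────────────────┨      
              ┃>[-] project/       ┃      
              ┃   [x] config.h     ┃      
              ┃   [-] config/      ┃      
              ┃     [-] api/       ┃      
              ┃       [ ] types.rs ┃      
              ┃       [ ] router.md┃      
              ┃       [ ] config.js┃      
              ┃       [ ] helpers.j┃      
              ┃       [x] config.go┃      
              ┃     [-] tests/     ┃      
              ┃       [ ] main.js  ┃      
              ┃       [x] index.md ┃      
              ┃     [-] vendor/    ┃      
              ┗━━━━━━━━━━━━━━━━━━━━┛      
                                          
                                          
                                          
                                          


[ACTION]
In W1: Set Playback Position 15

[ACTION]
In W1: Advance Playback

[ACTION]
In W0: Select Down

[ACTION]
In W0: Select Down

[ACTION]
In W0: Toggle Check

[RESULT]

              ┃ CheckboxTree ┗━━━━━━━━━━━━
              ┠────────────────────┨      
              ┃ [-] project/       ┃      
              ┃   [x] config.h     ┃      
              ┃>  [x] config/      ┃      
              ┃     [x] api/       ┃      
              ┃       [x] types.rs ┃      
              ┃       [x] router.md┃      
              ┃       [x] config.js┃      
              ┃       [x] helpers.j┃      
              ┃       [x] config.go┃      
              ┃     [x] tests/     ┃      
              ┃       [x] main.js  ┃      
              ┃       [x] index.md ┃      
              ┃     [x] vendor/    ┃      
              ┗━━━━━━━━━━━━━━━━━━━━┛      
                                          
                                          
                                          
                                          


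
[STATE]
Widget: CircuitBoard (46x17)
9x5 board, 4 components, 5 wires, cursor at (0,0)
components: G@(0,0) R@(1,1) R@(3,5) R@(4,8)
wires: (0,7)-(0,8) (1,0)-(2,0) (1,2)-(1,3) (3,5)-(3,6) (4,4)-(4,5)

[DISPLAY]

   0 1 2 3 4 5 6 7 8                          
0  [G]                          · ─ ·         
                                              
1   ·   R   · ─ ·                             
    │                                         
2   ·                                         
                                              
3                       R ─ ·                 
                                              
4                   · ─ ·           R         
Cursor: (0,0)                                 
                                              
                                              
                                              
                                              
                                              
                                              


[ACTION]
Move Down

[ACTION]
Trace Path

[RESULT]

   0 1 2 3 4 5 6 7 8                          
0   G                           · ─ ·         
                                              
1  [.]  R   · ─ ·                             
    │                                         
2   ·                                         
                                              
3                       R ─ ·                 
                                              
4                   · ─ ·           R         
Cursor: (1,0)  Trace: Path with 2 nodes, no co
                                              
                                              
                                              
                                              
                                              
                                              


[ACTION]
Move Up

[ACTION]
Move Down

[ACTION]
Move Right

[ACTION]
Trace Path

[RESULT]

   0 1 2 3 4 5 6 7 8                          
0   G                           · ─ ·         
                                              
1   ·  [R]  · ─ ·                             
    │                                         
2   ·                                         
                                              
3                       R ─ ·                 
                                              
4                   · ─ ·           R         
Cursor: (1,1)  Trace: R (1 nodes)             
                                              
                                              
                                              
                                              
                                              
                                              


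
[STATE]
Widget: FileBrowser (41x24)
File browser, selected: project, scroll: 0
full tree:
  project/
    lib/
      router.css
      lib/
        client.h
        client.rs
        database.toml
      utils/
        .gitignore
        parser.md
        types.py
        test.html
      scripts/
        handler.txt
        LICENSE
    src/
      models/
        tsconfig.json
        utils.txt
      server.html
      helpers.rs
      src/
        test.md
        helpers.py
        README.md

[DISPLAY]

> [-] project/                           
    [+] lib/                             
    [+] src/                             
                                         
                                         
                                         
                                         
                                         
                                         
                                         
                                         
                                         
                                         
                                         
                                         
                                         
                                         
                                         
                                         
                                         
                                         
                                         
                                         
                                         


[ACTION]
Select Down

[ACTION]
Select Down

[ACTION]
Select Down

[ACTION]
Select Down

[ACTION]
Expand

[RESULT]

  [-] project/                           
    [+] lib/                             
  > [-] src/                             
      [+] models/                        
      server.html                        
      helpers.rs                         
      [+] src/                           
                                         
                                         
                                         
                                         
                                         
                                         
                                         
                                         
                                         
                                         
                                         
                                         
                                         
                                         
                                         
                                         
                                         


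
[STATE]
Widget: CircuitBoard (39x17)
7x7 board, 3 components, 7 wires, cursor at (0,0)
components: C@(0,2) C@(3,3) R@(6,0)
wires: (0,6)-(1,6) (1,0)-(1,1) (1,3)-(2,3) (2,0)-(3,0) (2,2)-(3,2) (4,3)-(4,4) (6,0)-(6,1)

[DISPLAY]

   0 1 2 3 4 5 6                       
0  [.]      C               ·          
                            │          
1   · ─ ·       ·           ·          
                │                      
2   ·       ·   ·                      
    │       │                          
3   ·       ·   C                      
                                       
4               · ─ ·                  
                                       
5                                      
                                       
6   R ─ ·                              
Cursor: (0,0)                          
                                       
                                       


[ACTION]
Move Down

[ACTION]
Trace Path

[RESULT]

   0 1 2 3 4 5 6                       
0           C               ·          
                            │          
1  [.]─ ·       ·           ·          
                │                      
2   ·       ·   ·                      
    │       │                          
3   ·       ·   C                      
                                       
4               · ─ ·                  
                                       
5                                      
                                       
6   R ─ ·                              
Cursor: (1,0)  Trace: Path with 2 nodes
                                       
                                       


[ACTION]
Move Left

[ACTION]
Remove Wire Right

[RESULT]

   0 1 2 3 4 5 6                       
0           C               ·          
                            │          
1  [.]          ·           ·          
                │                      
2   ·       ·   ·                      
    │       │                          
3   ·       ·   C                      
                                       
4               · ─ ·                  
                                       
5                                      
                                       
6   R ─ ·                              
Cursor: (1,0)  Trace: Path with 2 nodes
                                       
                                       


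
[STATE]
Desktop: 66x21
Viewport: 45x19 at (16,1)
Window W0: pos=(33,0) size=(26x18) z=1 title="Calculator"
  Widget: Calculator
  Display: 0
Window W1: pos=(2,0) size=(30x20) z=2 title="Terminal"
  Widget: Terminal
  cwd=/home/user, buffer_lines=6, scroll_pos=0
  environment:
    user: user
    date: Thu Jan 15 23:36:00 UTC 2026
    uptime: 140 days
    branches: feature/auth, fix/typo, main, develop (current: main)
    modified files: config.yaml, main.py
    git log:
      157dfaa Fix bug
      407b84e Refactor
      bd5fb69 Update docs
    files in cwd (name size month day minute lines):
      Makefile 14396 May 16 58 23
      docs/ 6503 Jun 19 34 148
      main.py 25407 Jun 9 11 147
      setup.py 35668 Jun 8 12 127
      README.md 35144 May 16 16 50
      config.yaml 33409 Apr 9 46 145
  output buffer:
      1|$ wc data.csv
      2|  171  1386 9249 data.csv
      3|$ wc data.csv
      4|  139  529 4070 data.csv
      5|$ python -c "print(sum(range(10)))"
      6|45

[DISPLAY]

               ┃ ┃ Calculator             ┃  
───────────────┨ ┠────────────────────────┨  
               ┃ ┃                       0┃  
249 data.csv   ┃ ┃┌───┬───┬───┬───┐       ┃  
               ┃ ┃│ 7 │ 8 │ 9 │ ÷ │       ┃  
70 data.csv    ┃ ┃├───┼───┼───┼───┤       ┃  
print(sum(range┃ ┃│ 4 │ 5 │ 6 │ × │       ┃  
               ┃ ┃├───┼───┼───┼───┤       ┃  
               ┃ ┃│ 1 │ 2 │ 3 │ - │       ┃  
               ┃ ┃├───┼───┼───┼───┤       ┃  
               ┃ ┃│ 0 │ . │ = │ + │       ┃  
               ┃ ┃├───┼───┼───┼───┤       ┃  
               ┃ ┃│ C │ MC│ MR│ M+│       ┃  
               ┃ ┃└───┴───┴───┴───┘       ┃  
               ┃ ┃                        ┃  
               ┃ ┃                        ┃  
               ┃ ┗━━━━━━━━━━━━━━━━━━━━━━━━┛  
               ┃                             
━━━━━━━━━━━━━━━┛                             


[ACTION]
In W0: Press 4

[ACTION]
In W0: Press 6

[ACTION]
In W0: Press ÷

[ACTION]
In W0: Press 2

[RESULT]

               ┃ ┃ Calculator             ┃  
───────────────┨ ┠────────────────────────┨  
               ┃ ┃                       2┃  
249 data.csv   ┃ ┃┌───┬───┬───┬───┐       ┃  
               ┃ ┃│ 7 │ 8 │ 9 │ ÷ │       ┃  
70 data.csv    ┃ ┃├───┼───┼───┼───┤       ┃  
print(sum(range┃ ┃│ 4 │ 5 │ 6 │ × │       ┃  
               ┃ ┃├───┼───┼───┼───┤       ┃  
               ┃ ┃│ 1 │ 2 │ 3 │ - │       ┃  
               ┃ ┃├───┼───┼───┼───┤       ┃  
               ┃ ┃│ 0 │ . │ = │ + │       ┃  
               ┃ ┃├───┼───┼───┼───┤       ┃  
               ┃ ┃│ C │ MC│ MR│ M+│       ┃  
               ┃ ┃└───┴───┴───┴───┘       ┃  
               ┃ ┃                        ┃  
               ┃ ┃                        ┃  
               ┃ ┗━━━━━━━━━━━━━━━━━━━━━━━━┛  
               ┃                             
━━━━━━━━━━━━━━━┛                             


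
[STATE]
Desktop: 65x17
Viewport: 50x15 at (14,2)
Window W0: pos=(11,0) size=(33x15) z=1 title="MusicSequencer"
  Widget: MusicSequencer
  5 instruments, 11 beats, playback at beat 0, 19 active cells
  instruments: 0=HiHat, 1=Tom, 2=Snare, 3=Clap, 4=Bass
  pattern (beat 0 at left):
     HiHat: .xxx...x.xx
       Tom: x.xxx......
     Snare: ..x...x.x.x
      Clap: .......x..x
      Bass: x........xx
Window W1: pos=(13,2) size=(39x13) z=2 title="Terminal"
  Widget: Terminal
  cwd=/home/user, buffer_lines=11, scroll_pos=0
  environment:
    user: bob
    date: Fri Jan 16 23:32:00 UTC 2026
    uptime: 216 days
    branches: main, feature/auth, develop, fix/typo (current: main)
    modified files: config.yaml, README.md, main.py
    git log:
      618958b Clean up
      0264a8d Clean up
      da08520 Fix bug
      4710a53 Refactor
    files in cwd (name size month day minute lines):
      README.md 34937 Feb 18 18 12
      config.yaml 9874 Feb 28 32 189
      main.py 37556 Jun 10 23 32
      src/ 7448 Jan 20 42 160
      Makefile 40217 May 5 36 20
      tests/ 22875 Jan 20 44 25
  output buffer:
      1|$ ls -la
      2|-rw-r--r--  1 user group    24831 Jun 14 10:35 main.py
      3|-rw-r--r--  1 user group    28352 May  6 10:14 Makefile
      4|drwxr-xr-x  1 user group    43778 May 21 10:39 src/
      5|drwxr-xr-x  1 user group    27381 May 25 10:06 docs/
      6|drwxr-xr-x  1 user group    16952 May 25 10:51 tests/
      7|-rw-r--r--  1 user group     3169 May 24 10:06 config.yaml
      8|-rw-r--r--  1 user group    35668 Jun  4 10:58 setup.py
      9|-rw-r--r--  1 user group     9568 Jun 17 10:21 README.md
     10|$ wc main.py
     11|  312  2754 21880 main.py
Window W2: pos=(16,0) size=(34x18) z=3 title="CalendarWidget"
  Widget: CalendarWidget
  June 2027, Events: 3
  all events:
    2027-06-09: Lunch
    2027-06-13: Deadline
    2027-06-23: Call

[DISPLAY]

━━┠────────────────────────────────┨━┓            
 T┃           June 2027            ┃ ┃            
──┃Mo Tu We Th Fr Sa Su            ┃─┨            
$ ┃    1  2  3  4  5  6            ┃ ┃            
-r┃ 7  8  9* 10 11 12 13*          ┃n┃            
-r┃14 15 16 17 18 19 20            ┃y┃            
dr┃21 22 23* 24 25 26 27           ┃y┃            
dr┃28 29 30                        ┃y┃            
dr┃                                ┃y┃            
-r┃                                ┃y┃            
-r┃                                ┃n┃            
-r┃                                ┃n┃            
━━┃                                ┃━┛            
  ┃                                ┃              
  ┃                                ┃              


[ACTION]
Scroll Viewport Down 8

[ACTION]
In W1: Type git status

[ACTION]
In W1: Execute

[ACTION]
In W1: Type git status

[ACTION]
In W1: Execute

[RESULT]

━━┠────────────────────────────────┨━┓            
 T┃           June 2027            ┃ ┃            
──┃Mo Tu We Th Fr Sa Su            ┃─┨            
  ┃    1  2  3  4  5  6            ┃ ┃            
$ ┃ 7  8  9* 10 11 12 13*          ┃ ┃            
On┃14 15 16 17 18 19 20            ┃ ┃            
Ch┃21 22 23* 24 25 26 27           ┃ ┃            
  ┃28 29 30                        ┃ ┃            
  ┃                                ┃ ┃            
  ┃                                ┃ ┃            
  ┃                                ┃ ┃            
$ ┃                                ┃ ┃            
━━┃                                ┃━┛            
  ┃                                ┃              
  ┃                                ┃              


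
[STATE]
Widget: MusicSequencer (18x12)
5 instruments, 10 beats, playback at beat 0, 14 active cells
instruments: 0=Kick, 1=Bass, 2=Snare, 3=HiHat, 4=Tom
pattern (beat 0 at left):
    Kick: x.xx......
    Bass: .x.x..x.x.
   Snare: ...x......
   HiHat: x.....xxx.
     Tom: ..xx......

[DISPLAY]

      ▼123456789  
  Kick█·██······  
  Bass·█·█··█·█·  
 Snare···█······  
 HiHat█·····███·  
   Tom··██······  
                  
                  
                  
                  
                  
                  


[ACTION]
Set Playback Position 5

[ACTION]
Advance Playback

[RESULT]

      012345▼789  
  Kick█·██······  
  Bass·█·█··█·█·  
 Snare···█······  
 HiHat█·····███·  
   Tom··██······  
                  
                  
                  
                  
                  
                  


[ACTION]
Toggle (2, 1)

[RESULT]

      012345▼789  
  Kick█·██······  
  Bass·█·█··█·█·  
 Snare·█·█······  
 HiHat█·····███·  
   Tom··██······  
                  
                  
                  
                  
                  
                  


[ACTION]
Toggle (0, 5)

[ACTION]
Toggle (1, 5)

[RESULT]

      012345▼789  
  Kick█·██·█····  
  Bass·█·█·██·█·  
 Snare·█·█······  
 HiHat█·····███·  
   Tom··██······  
                  
                  
                  
                  
                  
                  


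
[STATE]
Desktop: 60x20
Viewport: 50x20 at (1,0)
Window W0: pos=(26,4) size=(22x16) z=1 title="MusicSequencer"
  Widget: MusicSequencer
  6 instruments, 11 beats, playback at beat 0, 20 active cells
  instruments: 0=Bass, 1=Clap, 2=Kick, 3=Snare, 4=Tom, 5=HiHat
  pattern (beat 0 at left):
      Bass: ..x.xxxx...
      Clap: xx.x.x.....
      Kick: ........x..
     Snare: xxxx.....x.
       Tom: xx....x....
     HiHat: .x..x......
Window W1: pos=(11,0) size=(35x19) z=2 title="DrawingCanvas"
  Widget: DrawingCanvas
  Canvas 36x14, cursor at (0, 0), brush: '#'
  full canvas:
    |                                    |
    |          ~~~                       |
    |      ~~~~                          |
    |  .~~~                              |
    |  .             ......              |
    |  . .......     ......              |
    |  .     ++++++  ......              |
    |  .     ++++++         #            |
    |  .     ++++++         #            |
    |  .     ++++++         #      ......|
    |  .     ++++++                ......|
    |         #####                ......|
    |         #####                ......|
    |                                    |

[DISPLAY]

          ┏━━━━━━━━━━━━━━━━━━━━━━━━━━━━━━━━━┓     
          ┃ DrawingCanvas                   ┃     
          ┠─────────────────────────────────┨     
          ┃+                                ┃     
          ┃          ~~~                    ┃━┓   
          ┃      ~~~~                       ┃ ┃   
          ┃  .~~~                           ┃─┨   
          ┃  .             ......           ┃ ┃   
          ┃  . .......     ......           ┃ ┃   
          ┃  .     ++++++  ......           ┃ ┃   
          ┃  .     ++++++         #         ┃ ┃   
          ┃  .     ++++++         #         ┃ ┃   
          ┃  .     ++++++         #      ...┃ ┃   
          ┃  .     ++++++                ...┃ ┃   
          ┃         #####                ...┃ ┃   
          ┃         #####                ...┃ ┃   
          ┃                                 ┃ ┃   
          ┃                                 ┃ ┃   
          ┗━━━━━━━━━━━━━━━━━━━━━━━━━━━━━━━━━┛ ┃   
                         ┗━━━━━━━━━━━━━━━━━━━━┛   


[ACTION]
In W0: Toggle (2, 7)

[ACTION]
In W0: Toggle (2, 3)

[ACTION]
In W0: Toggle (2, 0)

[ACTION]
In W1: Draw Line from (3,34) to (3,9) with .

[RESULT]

          ┏━━━━━━━━━━━━━━━━━━━━━━━━━━━━━━━━━┓     
          ┃ DrawingCanvas                   ┃     
          ┠─────────────────────────────────┨     
          ┃+                                ┃     
          ┃          ~~~                    ┃━┓   
          ┃      ~~~~                       ┃ ┃   
          ┃  .~~~   ........................┃─┨   
          ┃  .             ......           ┃ ┃   
          ┃  . .......     ......           ┃ ┃   
          ┃  .     ++++++  ......           ┃ ┃   
          ┃  .     ++++++         #         ┃ ┃   
          ┃  .     ++++++         #         ┃ ┃   
          ┃  .     ++++++         #      ...┃ ┃   
          ┃  .     ++++++                ...┃ ┃   
          ┃         #####                ...┃ ┃   
          ┃         #####                ...┃ ┃   
          ┃                                 ┃ ┃   
          ┃                                 ┃ ┃   
          ┗━━━━━━━━━━━━━━━━━━━━━━━━━━━━━━━━━┛ ┃   
                         ┗━━━━━━━━━━━━━━━━━━━━┛   


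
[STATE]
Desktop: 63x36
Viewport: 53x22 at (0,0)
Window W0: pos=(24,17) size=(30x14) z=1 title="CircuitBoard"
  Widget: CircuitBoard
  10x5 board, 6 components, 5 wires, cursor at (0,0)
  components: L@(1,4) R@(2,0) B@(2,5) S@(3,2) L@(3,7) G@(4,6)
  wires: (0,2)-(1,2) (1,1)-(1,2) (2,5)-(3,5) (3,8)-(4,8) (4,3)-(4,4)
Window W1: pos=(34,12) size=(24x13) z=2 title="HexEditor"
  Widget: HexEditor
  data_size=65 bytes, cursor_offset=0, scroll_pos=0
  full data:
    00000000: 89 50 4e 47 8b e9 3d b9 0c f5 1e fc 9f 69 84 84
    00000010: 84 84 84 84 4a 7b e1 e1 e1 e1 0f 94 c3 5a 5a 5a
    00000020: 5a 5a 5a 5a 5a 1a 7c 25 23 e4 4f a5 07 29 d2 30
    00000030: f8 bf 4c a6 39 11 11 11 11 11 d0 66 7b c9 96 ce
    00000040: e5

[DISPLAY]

                                                     
                                                     
                                                     
                                                     
                                                     
                                                     
                                                     
                                                     
                                                     
                                                     
                                                     
                                                     
                                  ┏━━━━━━━━━━━━━━━━━━
                                  ┃ HexEditor        
                                  ┠──────────────────
                                  ┃00000000  89 50 4e
                                  ┃00000010  84 84 84
                        ┏━━━━━━━━━┃00000020  5a 5a 5a
                        ┃ CircuitB┃00000030  f8 bf 4c
                        ┠─────────┃00000040  e5      
                        ┃   0 1 2 ┃                  
                        ┃0  [.]   ┃                  


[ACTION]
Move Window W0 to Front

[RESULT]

                                                     
                                                     
                                                     
                                                     
                                                     
                                                     
                                                     
                                                     
                                                     
                                                     
                                                     
                                                     
                                  ┏━━━━━━━━━━━━━━━━━━
                                  ┃ HexEditor        
                                  ┠──────────────────
                                  ┃00000000  89 50 4e
                                  ┃00000010  84 84 84
                        ┏━━━━━━━━━━━━━━━━━━━━━━━━━━━━
                        ┃ CircuitBoard               
                        ┠────────────────────────────
                        ┃   0 1 2 3 4 5 6 7 8 9      
                        ┃0  [.]      ·               


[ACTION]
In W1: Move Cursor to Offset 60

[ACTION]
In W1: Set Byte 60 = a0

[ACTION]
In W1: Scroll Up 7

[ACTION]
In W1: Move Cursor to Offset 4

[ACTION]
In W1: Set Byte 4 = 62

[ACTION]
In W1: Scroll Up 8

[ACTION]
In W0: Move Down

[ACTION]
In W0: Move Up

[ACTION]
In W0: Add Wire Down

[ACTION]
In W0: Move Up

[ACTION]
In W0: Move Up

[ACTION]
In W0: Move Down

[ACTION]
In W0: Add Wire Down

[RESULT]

                                                     
                                                     
                                                     
                                                     
                                                     
                                                     
                                                     
                                                     
                                                     
                                                     
                                                     
                                                     
                                  ┏━━━━━━━━━━━━━━━━━━
                                  ┃ HexEditor        
                                  ┠──────────────────
                                  ┃00000000  89 50 4e
                                  ┃00000010  84 84 84
                        ┏━━━━━━━━━━━━━━━━━━━━━━━━━━━━
                        ┃ CircuitBoard               
                        ┠────────────────────────────
                        ┃   0 1 2 3 4 5 6 7 8 9      
                        ┃0   ·       ·               


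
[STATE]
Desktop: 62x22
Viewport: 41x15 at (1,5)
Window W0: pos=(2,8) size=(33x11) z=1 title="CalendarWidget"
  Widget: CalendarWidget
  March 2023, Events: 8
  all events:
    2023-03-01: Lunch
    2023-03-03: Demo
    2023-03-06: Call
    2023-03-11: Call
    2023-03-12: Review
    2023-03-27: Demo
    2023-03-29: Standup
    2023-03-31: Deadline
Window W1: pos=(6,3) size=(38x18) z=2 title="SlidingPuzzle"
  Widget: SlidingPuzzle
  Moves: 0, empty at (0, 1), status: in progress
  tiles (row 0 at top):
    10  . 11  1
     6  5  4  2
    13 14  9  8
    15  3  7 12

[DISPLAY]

     ┠───────────────────────────────────
     ┃┌────┬────┬────┬────┐              
     ┃│ 10 │    │ 11 │  1 │              
 ┏━━━┃├────┼────┼────┼────┤              
 ┃ Ca┃│  6 │  5 │  4 │  2 │              
 ┠───┃├────┼────┼────┼────┤              
 ┃   ┃│ 13 │ 14 │  9 │  8 │              
 ┃Mo ┃├────┼────┼────┼────┤              
 ┃   ┃│ 15 │  3 │  7 │ 12 │              
 ┃ 6*┃└────┴────┴────┴────┘              
 ┃13 ┃Moves: 0                           
 ┃20 ┃                                   
 ┃27*┃                                   
 ┗━━━┃                                   
     ┃                                   


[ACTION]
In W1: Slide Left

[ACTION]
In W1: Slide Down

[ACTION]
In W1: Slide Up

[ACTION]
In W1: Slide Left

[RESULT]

     ┠───────────────────────────────────
     ┃┌────┬────┬────┬────┐              
     ┃│ 10 │ 11 │  4 │  1 │              
 ┏━━━┃├────┼────┼────┼────┤              
 ┃ Ca┃│  6 │  5 │  2 │    │              
 ┠───┃├────┼────┼────┼────┤              
 ┃   ┃│ 13 │ 14 │  9 │  8 │              
 ┃Mo ┃├────┼────┼────┼────┤              
 ┃   ┃│ 15 │  3 │  7 │ 12 │              
 ┃ 6*┃└────┴────┴────┴────┘              
 ┃13 ┃Moves: 3                           
 ┃20 ┃                                   
 ┃27*┃                                   
 ┗━━━┃                                   
     ┃                                   


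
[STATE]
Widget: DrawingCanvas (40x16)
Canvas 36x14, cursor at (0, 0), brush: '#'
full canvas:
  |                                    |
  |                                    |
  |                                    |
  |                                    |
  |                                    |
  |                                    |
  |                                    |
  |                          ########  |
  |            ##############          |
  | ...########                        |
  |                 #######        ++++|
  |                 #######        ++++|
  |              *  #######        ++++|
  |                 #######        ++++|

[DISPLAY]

+                                       
                                        
                                        
                                        
                                        
                                        
                                        
                          ########      
            ##############              
 ...########                            
                 #######        ++++    
                 #######        ++++    
              *  #######        ++++    
                 #######        ++++    
                                        
                                        


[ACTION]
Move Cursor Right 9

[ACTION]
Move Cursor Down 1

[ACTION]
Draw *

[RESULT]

                                        
         *                              
                                        
                                        
                                        
                                        
                                        
                          ########      
            ##############              
 ...########                            
                 #######        ++++    
                 #######        ++++    
              *  #######        ++++    
                 #######        ++++    
                                        
                                        


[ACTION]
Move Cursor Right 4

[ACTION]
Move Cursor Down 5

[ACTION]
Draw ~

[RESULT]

                                        
         *                              
                                        
                                        
                                        
                                        
             ~                          
                          ########      
            ##############              
 ...########                            
                 #######        ++++    
                 #######        ++++    
              *  #######        ++++    
                 #######        ++++    
                                        
                                        


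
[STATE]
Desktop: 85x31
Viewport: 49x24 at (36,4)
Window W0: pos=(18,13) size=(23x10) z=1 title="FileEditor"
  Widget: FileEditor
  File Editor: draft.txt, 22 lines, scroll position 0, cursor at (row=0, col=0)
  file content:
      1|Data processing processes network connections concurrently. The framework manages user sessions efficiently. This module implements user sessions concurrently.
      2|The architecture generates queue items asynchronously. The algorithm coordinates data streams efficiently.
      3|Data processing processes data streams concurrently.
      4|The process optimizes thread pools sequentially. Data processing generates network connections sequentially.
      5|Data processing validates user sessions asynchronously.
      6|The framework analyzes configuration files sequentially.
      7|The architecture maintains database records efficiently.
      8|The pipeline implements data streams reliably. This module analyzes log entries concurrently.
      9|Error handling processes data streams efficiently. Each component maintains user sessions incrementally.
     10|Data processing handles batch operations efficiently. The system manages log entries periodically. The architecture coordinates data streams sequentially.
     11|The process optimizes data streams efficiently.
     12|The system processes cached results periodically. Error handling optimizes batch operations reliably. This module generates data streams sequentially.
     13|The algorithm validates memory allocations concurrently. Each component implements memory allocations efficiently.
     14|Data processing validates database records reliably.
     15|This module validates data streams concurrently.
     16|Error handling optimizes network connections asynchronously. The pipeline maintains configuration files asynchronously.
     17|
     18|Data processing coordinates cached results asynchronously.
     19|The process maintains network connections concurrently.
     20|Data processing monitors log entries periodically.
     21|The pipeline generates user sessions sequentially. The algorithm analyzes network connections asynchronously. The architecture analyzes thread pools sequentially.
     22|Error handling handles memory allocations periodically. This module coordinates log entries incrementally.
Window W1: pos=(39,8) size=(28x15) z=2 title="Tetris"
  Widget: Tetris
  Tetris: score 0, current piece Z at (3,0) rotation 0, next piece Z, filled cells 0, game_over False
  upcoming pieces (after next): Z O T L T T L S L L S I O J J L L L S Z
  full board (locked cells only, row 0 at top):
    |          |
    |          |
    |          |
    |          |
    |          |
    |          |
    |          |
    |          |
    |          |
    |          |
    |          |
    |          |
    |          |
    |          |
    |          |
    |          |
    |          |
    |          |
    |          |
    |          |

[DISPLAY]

                                                 
                                                 
                                                 
                                                 
   ┏━━━━━━━━━━━━━━━━━━━━━━━━━━┓                  
   ┃ Tetris                   ┃                  
   ┠──────────────────────────┨                  
   ┃          │Next:          ┃                  
   ┃          │▓▓             ┃                  
━━━┃          │ ▓▓            ┃                  
   ┃          │               ┃                  
───┃          │               ┃                  
roc┃          │               ┃                  
gen┃          │Score:         ┃                  
roc┃          │0              ┃                  
ize┃          │               ┃                  
ali┃          │               ┃                  
lyz┃          │               ┃                  
━━━┗━━━━━━━━━━━━━━━━━━━━━━━━━━┛                  
                                                 
                                                 
                                                 
                                                 
                                                 


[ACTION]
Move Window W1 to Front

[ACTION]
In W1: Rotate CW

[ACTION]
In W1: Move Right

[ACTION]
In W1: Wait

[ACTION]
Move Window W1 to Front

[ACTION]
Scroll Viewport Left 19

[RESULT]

                                                 
                                                 
                                                 
                                                 
                      ┏━━━━━━━━━━━━━━━━━━━━━━━━━━
                      ┃ Tetris                   
                      ┠──────────────────────────
                      ┃          │Next:          
                      ┃          │▓▓             
 ┏━━━━━━━━━━━━━━━━━━━━┃          │ ▓▓            
 ┃ FileEditor         ┃          │               
 ┠────────────────────┃          │               
 ┃█ata processing proc┃          │               
 ┃The architecture gen┃          │Score:         
 ┃Data processing proc┃          │0              
 ┃The process optimize┃          │               
 ┃Data processing vali┃          │               
 ┃The framework analyz┃          │               
 ┗━━━━━━━━━━━━━━━━━━━━┗━━━━━━━━━━━━━━━━━━━━━━━━━━
                                                 
                                                 
                                                 
                                                 
                                                 
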